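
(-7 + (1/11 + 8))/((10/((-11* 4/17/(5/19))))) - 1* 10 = -11.07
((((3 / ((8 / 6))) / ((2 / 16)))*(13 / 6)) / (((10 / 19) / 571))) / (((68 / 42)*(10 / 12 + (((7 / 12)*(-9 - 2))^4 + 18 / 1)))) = 46061555904 / 3021203365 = 15.25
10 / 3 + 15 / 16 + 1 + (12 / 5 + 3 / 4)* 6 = 5801 / 240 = 24.17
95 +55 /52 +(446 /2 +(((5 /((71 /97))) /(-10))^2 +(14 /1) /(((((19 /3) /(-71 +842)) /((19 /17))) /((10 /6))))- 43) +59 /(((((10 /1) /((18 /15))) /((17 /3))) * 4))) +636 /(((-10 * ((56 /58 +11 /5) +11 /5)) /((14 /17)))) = 149577497687387 /43336972900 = 3451.50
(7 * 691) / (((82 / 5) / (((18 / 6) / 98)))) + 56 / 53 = 613633 / 60844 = 10.09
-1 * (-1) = 1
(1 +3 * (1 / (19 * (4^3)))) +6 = 8515 / 1216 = 7.00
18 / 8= 9 / 4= 2.25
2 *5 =10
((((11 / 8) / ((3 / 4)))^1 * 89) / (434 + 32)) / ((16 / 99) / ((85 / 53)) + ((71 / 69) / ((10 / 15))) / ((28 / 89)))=884242590 / 12644119897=0.07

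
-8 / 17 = -0.47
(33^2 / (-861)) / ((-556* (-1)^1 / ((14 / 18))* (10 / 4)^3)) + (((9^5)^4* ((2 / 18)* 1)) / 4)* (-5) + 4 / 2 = -14434694885659466073924593 / 8548500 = -1688564647091240109.25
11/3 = 3.67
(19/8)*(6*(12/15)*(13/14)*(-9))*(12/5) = -40014/175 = -228.65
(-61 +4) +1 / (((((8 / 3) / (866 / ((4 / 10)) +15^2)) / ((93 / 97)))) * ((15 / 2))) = 57.57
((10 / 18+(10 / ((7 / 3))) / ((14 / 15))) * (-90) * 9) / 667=-204300 / 32683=-6.25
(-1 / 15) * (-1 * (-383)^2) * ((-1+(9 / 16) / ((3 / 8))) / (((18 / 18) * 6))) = 146689 / 180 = 814.94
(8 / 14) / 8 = 1 / 14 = 0.07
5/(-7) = -5/7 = -0.71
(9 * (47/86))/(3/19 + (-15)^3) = -2679/1838164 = -0.00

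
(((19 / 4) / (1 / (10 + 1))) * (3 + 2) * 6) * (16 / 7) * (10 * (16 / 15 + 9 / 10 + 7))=2248840 / 7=321262.86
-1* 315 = -315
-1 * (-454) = 454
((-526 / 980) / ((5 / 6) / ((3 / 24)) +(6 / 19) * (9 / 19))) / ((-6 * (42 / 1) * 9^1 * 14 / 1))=94943 / 38284233120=0.00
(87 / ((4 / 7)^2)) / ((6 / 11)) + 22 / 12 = 47069 / 96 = 490.30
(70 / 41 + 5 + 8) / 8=603 / 328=1.84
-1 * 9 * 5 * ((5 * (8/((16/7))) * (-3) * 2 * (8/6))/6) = 1050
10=10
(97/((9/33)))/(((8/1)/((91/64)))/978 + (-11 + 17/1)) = 15826811/267250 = 59.22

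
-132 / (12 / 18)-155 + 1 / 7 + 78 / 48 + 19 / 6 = -58475 / 168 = -348.07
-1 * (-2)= 2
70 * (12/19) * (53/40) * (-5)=-5565/19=-292.89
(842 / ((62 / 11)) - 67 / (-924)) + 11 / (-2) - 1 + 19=4639171 / 28644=161.96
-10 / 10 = -1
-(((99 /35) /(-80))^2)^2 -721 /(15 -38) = 31.35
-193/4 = -48.25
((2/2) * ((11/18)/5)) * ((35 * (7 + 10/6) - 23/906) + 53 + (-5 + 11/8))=4686451/108720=43.11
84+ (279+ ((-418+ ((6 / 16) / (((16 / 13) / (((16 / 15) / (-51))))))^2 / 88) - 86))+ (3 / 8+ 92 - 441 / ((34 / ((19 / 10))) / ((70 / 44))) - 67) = -56702534231 / 366220800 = -154.83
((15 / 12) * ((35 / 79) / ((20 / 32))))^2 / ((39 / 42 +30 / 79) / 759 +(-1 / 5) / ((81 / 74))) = -7029099000 / 1620383773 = -4.34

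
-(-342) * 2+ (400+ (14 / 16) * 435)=11717 / 8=1464.62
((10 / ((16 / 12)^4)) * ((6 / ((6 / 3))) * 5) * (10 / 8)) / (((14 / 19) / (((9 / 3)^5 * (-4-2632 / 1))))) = -92419066125 / 1792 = -51573139.58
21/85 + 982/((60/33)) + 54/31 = 2856809/5270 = 542.09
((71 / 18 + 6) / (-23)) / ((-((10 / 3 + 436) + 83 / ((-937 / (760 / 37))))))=6205751 / 6279621276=0.00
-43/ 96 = -0.45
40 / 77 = 0.52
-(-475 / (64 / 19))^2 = -19885.41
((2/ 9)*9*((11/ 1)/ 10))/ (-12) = -11/ 60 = -0.18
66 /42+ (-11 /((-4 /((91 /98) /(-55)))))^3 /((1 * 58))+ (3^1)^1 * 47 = 142.57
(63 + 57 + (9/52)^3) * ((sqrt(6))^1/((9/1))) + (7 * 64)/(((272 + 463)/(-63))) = -192/5 + 5624563 * sqrt(6)/421824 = -5.74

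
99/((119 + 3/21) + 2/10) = 3465/4177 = 0.83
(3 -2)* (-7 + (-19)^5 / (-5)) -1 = 495211.80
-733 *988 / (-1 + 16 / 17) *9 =110803212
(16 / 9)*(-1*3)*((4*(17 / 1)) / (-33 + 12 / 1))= 1088 / 63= 17.27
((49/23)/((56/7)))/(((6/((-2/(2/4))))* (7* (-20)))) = 7/5520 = 0.00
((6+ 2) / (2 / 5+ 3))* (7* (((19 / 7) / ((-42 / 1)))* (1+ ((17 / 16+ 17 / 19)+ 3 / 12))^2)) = -1584375 / 144704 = -10.95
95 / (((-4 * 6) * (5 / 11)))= -209 / 24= -8.71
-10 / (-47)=10 / 47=0.21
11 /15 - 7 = -94 /15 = -6.27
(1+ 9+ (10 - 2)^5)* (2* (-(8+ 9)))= -1114452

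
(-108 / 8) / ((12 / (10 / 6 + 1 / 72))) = -121 / 64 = -1.89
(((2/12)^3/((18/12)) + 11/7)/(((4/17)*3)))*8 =60707/3402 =17.84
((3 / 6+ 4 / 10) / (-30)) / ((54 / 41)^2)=-1681 / 97200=-0.02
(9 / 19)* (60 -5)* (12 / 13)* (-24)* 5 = -712800 / 247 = -2885.83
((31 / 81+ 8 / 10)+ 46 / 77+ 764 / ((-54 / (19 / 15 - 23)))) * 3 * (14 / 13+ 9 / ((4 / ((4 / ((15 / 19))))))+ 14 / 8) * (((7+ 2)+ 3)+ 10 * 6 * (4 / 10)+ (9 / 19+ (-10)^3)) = -24188917340143 / 1901900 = -12718290.84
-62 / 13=-4.77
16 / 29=0.55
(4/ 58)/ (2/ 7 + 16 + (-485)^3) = -14/ 23159074069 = -0.00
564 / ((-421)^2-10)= 188 / 59077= 0.00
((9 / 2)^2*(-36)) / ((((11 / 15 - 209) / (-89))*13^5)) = -973215 / 1159919332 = -0.00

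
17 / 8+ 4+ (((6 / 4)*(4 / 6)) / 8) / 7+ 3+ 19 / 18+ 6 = 2041 / 126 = 16.20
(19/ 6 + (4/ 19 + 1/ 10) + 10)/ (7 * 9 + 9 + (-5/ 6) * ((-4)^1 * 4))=3841/ 24320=0.16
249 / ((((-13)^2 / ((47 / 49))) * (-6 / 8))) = -15604 / 8281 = -1.88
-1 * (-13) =13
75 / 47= 1.60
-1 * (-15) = 15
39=39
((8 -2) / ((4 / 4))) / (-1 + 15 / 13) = 39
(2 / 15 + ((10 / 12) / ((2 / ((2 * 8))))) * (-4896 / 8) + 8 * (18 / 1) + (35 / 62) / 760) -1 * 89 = -4024.87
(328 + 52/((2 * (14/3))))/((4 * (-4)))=-2335/112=-20.85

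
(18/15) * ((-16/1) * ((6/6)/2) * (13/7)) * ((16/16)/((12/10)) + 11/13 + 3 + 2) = -4168/35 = -119.09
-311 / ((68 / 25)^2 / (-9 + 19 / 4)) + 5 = 183.65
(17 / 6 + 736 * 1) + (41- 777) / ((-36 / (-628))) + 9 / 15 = -1088971 / 90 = -12099.68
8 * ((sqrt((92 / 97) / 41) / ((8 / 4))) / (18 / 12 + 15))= 16 * sqrt(91471) / 131241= 0.04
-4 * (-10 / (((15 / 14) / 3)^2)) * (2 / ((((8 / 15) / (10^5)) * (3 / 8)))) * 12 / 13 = 3763200000 / 13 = 289476923.08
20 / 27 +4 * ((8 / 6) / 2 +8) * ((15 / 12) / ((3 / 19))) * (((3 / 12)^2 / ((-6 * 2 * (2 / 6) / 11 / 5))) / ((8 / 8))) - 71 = -264479 / 864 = -306.11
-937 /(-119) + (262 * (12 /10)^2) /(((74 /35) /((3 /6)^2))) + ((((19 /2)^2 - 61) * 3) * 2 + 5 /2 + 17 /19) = 96782573 /418285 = 231.38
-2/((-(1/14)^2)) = 392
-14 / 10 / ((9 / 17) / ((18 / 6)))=-119 / 15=-7.93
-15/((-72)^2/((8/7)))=-5/1512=-0.00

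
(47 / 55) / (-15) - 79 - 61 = -115547 / 825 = -140.06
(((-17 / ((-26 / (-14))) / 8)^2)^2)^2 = 40213853471634241 / 13685690504052736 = 2.94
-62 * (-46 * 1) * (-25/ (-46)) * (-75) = -116250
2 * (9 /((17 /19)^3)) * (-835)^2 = 86080792950 /4913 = 17521024.41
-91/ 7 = -13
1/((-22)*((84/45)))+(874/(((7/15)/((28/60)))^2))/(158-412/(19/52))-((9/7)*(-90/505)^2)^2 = -3833161095201899/4133053524770632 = -0.93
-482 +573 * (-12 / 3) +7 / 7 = -2773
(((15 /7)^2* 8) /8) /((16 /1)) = 225 /784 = 0.29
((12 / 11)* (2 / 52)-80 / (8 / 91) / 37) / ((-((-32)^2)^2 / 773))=25104721 / 1387003904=0.02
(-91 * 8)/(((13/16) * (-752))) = 56/47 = 1.19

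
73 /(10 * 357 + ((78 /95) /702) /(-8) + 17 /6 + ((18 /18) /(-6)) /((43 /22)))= 0.02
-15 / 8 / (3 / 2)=-5 / 4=-1.25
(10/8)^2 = 25/16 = 1.56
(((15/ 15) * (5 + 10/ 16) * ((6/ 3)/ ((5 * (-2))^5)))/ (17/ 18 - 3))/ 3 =27/ 1480000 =0.00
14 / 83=0.17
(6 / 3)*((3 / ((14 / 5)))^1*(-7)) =-15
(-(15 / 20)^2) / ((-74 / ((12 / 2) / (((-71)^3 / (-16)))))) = 27 / 13242707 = 0.00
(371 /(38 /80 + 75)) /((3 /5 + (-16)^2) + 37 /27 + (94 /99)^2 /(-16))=2908936800 /152629490833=0.02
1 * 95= 95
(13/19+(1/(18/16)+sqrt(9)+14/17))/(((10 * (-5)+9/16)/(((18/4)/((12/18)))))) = -0.74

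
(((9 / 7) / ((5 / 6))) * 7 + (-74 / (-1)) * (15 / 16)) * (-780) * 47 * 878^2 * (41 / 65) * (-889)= 6352764065426646 / 5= 1270552813085329.20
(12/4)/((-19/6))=-0.95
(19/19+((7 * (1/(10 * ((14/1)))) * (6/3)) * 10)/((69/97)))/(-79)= -166/5451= -0.03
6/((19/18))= 108/19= 5.68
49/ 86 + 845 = 72719/ 86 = 845.57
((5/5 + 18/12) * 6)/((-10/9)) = -27/2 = -13.50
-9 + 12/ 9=-23/ 3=-7.67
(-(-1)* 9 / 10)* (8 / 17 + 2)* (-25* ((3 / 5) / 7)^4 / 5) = -0.00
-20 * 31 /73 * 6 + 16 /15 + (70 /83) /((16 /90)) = -16413199 /363540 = -45.15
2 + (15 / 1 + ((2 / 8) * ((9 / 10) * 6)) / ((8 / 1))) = 2747 / 160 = 17.17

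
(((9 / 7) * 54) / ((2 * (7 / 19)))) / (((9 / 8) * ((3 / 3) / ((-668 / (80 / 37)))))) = -6339654 / 245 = -25876.14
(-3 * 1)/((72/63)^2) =-147/64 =-2.30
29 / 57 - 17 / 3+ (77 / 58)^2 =-217021 / 63916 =-3.40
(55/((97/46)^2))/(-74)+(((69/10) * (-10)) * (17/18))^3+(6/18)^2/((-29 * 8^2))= -4827960542506855/17445640896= -276743.09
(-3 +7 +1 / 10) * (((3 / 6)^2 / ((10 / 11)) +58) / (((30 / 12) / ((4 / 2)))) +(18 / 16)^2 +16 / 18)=28796473 / 144000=199.98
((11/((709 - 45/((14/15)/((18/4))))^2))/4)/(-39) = -2156/7402423431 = -0.00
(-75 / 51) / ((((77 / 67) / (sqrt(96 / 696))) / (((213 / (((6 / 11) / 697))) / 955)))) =-975185*sqrt(29) / 38773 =-135.44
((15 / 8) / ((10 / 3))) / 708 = 3 / 3776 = 0.00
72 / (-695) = -72 / 695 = -0.10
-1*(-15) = 15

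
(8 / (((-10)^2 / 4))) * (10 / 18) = 8 / 45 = 0.18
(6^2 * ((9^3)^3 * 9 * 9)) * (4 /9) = 502096953744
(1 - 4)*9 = -27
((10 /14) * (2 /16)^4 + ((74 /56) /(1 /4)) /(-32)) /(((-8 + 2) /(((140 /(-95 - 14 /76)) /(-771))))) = 149815 /2855635968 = 0.00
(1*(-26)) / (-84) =13 / 42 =0.31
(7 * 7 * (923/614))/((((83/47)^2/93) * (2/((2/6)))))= 366.10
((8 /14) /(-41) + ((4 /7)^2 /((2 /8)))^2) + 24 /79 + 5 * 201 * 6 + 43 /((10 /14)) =236890130089 /38884195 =6092.20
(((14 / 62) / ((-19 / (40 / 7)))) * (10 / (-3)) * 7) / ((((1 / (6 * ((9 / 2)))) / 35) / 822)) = 1230906.62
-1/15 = -0.07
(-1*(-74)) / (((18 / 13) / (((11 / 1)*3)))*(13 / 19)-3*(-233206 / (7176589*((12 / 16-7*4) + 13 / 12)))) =2962.07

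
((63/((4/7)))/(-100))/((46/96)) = -1323/575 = -2.30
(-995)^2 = 990025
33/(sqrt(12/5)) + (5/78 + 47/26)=73/39 + 11*sqrt(15)/2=23.17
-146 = -146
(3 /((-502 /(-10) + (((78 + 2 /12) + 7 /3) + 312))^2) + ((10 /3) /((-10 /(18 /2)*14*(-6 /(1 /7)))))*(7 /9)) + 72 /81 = 489966625 /548753212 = 0.89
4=4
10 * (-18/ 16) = -45/ 4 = -11.25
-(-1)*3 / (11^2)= 3 / 121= 0.02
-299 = -299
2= 2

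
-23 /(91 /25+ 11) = -575 /366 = -1.57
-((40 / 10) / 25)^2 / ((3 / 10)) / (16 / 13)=-26 / 375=-0.07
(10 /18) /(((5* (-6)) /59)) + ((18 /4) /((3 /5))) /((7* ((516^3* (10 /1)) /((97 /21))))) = -9807135413 /8976022272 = -1.09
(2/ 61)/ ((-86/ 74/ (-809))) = 59866/ 2623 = 22.82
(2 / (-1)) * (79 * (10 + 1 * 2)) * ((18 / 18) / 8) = -237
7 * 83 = 581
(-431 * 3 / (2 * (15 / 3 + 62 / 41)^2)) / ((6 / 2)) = -5.08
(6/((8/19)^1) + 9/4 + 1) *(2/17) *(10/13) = 350/221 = 1.58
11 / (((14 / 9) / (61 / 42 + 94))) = 132297 / 196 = 674.98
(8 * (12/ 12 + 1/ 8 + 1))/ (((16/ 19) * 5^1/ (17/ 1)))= 68.64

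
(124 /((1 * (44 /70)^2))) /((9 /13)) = 493675 /1089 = 453.33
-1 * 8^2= -64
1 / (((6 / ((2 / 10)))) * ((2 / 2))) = 1 / 30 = 0.03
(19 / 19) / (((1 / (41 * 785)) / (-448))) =-14418880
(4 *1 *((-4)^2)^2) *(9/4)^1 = 2304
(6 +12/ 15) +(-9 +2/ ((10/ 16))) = 1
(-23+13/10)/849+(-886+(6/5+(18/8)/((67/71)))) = -1003918091/1137660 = -882.44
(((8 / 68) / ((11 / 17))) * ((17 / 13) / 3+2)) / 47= 190 / 20163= 0.01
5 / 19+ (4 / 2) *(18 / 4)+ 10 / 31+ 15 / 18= 36821 / 3534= 10.42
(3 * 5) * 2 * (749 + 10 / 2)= 22620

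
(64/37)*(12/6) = 128/37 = 3.46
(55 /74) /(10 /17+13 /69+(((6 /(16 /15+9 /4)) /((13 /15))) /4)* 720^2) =166900305 /60747686080018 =0.00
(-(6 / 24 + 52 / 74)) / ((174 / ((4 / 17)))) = -47 / 36482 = -0.00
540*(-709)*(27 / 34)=-5168610 / 17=-304035.88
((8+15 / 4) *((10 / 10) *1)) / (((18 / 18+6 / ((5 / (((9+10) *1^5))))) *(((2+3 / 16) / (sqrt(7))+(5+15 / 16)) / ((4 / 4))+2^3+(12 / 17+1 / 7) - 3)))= 10547270 / 250560153 - 279650 *sqrt(7) / 250560153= 0.04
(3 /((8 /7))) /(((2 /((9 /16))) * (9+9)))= 21 /512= 0.04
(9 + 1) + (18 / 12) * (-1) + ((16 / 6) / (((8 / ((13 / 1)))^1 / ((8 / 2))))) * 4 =467 / 6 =77.83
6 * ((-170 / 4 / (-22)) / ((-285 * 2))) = -17 / 836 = -0.02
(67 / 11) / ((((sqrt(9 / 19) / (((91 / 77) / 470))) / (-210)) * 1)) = -6097 * sqrt(19) / 5687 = -4.67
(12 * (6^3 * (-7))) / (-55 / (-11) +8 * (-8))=18144 / 59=307.53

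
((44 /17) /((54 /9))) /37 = 22 /1887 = 0.01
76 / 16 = 19 / 4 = 4.75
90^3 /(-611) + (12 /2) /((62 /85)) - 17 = -22765192 /18941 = -1201.90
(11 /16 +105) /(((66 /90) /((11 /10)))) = 5073 /32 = 158.53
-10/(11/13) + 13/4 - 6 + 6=-377/44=-8.57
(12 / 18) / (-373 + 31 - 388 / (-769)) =-769 / 393915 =-0.00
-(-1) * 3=3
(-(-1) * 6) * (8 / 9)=16 / 3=5.33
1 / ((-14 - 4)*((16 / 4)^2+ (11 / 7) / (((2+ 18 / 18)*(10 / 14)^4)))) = -625 / 202638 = -0.00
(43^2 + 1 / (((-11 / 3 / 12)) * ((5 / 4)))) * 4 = 406204 / 55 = 7385.53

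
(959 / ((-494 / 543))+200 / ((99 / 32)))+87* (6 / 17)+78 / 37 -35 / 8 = -118253322743 / 123047496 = -961.04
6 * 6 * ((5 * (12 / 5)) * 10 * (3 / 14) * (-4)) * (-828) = 21461760 / 7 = 3065965.71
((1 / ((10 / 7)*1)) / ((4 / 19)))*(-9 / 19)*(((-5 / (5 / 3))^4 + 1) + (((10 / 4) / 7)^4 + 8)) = -141.78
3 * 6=18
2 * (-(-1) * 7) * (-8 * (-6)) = 672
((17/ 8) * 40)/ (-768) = -85/ 768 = -0.11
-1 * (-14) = 14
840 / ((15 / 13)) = 728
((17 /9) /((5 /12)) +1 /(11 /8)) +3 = 1363 /165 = 8.26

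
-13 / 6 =-2.17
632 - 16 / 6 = 1888 / 3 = 629.33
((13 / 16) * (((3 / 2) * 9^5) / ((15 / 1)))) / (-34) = -767637 / 5440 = -141.11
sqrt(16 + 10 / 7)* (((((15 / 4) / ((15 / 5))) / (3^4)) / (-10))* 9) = -sqrt(854) / 504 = -0.06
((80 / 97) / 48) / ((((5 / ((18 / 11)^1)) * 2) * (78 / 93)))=93 / 27742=0.00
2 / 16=1 / 8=0.12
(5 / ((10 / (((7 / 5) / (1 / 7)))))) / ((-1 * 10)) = -49 / 100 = -0.49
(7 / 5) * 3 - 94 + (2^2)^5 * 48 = 245311 / 5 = 49062.20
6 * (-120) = -720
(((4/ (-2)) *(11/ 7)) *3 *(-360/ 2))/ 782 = 5940/ 2737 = 2.17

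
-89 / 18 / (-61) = 89 / 1098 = 0.08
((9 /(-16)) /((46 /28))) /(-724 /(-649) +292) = -5841 /5000384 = -0.00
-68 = -68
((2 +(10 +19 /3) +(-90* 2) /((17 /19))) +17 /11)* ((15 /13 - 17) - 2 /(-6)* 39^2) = -649405580 /7293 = -89045.05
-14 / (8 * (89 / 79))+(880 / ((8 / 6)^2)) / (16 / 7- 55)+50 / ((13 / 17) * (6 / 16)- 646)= -14126525661 / 1281776932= -11.02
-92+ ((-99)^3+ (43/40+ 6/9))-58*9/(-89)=-10363694639/10680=-970383.39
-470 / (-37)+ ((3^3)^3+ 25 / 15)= 2186408 / 111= 19697.37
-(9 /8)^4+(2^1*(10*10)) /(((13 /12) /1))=9745107 /53248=183.01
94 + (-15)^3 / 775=2779 / 31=89.65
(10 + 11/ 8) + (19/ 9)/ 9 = 7523/ 648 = 11.61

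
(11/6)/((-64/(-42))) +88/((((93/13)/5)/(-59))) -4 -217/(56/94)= -23783383/5952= -3995.86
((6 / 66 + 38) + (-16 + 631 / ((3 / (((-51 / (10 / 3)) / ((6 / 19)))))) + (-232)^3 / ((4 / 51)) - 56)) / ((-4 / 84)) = 735603868503 / 220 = 3343653947.74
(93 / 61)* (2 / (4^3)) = 93 / 1952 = 0.05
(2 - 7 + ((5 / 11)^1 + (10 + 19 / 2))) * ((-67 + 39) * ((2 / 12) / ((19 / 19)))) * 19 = -43757 / 33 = -1325.97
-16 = -16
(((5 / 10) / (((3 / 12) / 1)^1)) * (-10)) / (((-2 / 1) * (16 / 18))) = 45 / 4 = 11.25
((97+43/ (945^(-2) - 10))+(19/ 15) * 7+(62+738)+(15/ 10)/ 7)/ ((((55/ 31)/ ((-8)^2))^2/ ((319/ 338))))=48261994175233829888/ 43578498838875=1107472.62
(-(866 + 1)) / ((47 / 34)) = -29478 / 47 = -627.19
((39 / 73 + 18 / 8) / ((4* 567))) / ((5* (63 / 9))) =271 / 7726320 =0.00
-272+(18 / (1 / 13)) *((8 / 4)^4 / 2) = 1600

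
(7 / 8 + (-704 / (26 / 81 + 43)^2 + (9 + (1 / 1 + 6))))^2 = 21831792095757609 / 80191451881024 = 272.25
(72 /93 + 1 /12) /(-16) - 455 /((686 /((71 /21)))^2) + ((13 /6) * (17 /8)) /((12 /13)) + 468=1159070429977 /2450863968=472.92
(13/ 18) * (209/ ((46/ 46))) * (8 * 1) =10868/ 9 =1207.56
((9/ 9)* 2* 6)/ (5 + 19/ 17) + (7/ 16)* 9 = 1227/ 208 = 5.90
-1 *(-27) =27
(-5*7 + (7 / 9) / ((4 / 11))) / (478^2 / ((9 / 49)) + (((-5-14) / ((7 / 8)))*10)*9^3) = -8281 / 273589168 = -0.00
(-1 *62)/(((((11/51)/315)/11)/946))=-942244380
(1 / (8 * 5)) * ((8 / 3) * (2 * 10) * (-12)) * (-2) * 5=160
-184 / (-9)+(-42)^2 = 16060 / 9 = 1784.44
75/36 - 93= -1091/12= -90.92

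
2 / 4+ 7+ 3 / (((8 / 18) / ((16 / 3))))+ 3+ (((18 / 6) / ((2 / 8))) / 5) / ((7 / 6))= 3399 / 70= 48.56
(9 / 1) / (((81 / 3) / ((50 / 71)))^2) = 2500 / 408321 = 0.01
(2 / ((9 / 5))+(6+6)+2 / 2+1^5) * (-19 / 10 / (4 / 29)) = -9367 / 45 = -208.16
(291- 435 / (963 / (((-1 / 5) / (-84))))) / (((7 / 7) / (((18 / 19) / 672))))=7846495 / 19126464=0.41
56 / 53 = 1.06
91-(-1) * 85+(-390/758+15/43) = 2865572/16297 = 175.83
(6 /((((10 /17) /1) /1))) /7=51 /35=1.46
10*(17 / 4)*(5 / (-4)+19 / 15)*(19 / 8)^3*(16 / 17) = 6859 / 768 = 8.93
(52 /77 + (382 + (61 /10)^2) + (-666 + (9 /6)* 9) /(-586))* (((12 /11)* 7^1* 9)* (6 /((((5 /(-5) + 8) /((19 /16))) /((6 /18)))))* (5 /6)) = 81209217213 /9926840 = 8180.77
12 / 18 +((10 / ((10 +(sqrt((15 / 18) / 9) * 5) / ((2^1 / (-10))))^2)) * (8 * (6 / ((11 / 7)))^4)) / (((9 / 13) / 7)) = 512096256 * sqrt(30) / 190333 +3968919014 / 259545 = 30028.46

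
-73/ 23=-3.17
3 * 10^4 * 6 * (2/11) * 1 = 360000/11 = 32727.27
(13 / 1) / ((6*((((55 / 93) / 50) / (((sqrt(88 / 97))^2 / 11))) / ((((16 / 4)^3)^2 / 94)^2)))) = 67612180480 / 2357003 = 28685.66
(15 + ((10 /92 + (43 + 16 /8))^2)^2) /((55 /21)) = 77861589970353 /49252016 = 1580881.28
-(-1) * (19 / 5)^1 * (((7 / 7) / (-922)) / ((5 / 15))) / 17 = -0.00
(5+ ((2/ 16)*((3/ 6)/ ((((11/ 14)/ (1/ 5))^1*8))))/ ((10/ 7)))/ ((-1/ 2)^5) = -160.04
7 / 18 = 0.39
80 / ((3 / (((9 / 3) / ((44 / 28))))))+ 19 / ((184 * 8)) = 824529 / 16192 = 50.92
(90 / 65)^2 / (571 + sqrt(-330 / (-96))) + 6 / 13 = 136618314 / 293868523-432 * sqrt(55) / 293868523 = 0.46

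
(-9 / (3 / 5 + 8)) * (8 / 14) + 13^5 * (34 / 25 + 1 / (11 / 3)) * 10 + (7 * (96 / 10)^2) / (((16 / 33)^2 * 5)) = 2509220793127 / 413875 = 6062750.33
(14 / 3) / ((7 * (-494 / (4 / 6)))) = -2 / 2223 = -0.00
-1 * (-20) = 20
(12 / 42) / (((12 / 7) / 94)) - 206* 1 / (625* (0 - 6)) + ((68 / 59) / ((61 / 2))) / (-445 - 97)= 9583540254 / 609580625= 15.72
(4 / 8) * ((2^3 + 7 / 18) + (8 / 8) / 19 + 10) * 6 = 6307 / 114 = 55.32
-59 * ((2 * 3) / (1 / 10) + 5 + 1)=-3894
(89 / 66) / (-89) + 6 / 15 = 127 / 330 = 0.38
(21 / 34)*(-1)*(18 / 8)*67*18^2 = -1025703 / 34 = -30167.74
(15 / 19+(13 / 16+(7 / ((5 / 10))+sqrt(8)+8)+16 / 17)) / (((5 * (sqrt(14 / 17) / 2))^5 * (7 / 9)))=41616 * sqrt(119) / 7503125+19406367 * sqrt(238) / 570237500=0.59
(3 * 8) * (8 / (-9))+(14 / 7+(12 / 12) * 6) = -40 / 3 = -13.33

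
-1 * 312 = -312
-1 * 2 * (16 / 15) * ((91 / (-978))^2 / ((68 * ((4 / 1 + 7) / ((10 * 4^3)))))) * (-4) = 8479744 / 134146881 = 0.06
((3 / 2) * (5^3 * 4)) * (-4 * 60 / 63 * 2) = -40000 / 7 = -5714.29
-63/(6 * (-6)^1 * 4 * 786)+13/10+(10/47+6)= 22204573/2955360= 7.51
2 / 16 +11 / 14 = 51 / 56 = 0.91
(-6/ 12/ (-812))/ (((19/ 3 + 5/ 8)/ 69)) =207/ 33901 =0.01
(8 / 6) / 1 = 4 / 3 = 1.33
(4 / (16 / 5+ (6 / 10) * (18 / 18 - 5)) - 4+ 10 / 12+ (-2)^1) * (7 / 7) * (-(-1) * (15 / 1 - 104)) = 89 / 6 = 14.83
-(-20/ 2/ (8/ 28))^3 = 42875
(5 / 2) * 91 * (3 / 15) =91 / 2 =45.50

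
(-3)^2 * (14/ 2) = 63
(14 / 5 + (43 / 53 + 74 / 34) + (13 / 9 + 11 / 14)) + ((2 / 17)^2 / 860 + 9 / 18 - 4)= 4.52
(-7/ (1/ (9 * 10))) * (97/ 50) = -6111/ 5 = -1222.20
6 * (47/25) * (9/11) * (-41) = -104058/275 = -378.39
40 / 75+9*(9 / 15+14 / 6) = 26.93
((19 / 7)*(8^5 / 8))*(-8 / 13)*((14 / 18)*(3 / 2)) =-311296 / 39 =-7981.95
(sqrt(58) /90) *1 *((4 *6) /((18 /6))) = 0.68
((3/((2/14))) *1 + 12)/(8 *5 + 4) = 3/4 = 0.75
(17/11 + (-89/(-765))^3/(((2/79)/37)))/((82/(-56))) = -530439987098/201911403375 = -2.63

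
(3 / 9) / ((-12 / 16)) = -4 / 9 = -0.44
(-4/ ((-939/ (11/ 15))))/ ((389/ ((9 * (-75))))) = -660/ 121757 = -0.01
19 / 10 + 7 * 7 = 509 / 10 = 50.90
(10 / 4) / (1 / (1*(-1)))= -5 / 2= -2.50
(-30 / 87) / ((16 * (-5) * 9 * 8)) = 1 / 16704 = 0.00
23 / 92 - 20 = -79 / 4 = -19.75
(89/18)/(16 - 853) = -89/15066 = -0.01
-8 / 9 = -0.89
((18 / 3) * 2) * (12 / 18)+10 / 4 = 21 / 2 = 10.50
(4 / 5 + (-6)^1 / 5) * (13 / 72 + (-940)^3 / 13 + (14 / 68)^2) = 17282791811693 / 676260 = 25556430.68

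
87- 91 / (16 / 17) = -155 / 16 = -9.69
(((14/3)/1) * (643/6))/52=4501/468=9.62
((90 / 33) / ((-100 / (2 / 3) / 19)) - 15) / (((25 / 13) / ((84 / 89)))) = -921648 / 122375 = -7.53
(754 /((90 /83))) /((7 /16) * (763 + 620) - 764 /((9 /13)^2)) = -4505904 /6408475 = -0.70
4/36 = 1/9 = 0.11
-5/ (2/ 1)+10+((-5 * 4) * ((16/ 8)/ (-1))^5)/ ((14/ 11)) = 7145/ 14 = 510.36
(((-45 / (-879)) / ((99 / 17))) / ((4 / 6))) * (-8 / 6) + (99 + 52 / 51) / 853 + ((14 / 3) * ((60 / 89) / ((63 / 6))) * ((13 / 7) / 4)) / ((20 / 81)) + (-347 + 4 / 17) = -10077433656369 / 29116978429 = -346.10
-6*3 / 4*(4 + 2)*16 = -432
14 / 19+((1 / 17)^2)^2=1169313 / 1586899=0.74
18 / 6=3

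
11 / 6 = 1.83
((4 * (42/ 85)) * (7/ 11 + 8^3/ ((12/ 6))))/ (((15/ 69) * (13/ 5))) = 897.41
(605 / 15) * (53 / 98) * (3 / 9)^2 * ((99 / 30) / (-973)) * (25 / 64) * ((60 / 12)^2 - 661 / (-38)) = -0.14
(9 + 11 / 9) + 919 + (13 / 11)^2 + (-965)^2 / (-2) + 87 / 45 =-5060364631 / 10890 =-464679.95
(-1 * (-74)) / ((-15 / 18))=-88.80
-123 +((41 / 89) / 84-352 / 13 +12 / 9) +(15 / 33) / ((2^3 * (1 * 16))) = -148.73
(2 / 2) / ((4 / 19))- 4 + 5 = 23 / 4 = 5.75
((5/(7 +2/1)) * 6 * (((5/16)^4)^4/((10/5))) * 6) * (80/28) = 3814697265625/16140901064495857664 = 0.00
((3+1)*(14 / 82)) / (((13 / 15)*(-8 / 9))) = -945 / 1066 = -0.89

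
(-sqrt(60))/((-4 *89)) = sqrt(15)/178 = 0.02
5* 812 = 4060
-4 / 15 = -0.27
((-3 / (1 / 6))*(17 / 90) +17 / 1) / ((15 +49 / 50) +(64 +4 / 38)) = 12920 / 76081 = 0.17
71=71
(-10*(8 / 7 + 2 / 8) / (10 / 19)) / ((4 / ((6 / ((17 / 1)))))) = -2223 / 952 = -2.34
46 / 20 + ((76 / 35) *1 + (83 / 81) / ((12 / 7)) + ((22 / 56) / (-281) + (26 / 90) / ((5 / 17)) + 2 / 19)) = 1397494531 / 227040975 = 6.16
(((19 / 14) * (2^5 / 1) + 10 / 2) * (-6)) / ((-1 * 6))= 339 / 7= 48.43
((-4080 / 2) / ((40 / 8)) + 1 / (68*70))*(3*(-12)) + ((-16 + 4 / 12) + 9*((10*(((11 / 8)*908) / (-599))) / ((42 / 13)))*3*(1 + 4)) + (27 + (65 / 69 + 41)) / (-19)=2148986274224 / 155748985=13797.75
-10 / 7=-1.43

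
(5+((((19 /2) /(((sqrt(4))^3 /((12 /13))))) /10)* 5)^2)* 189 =10835181 /10816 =1001.77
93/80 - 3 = -147/80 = -1.84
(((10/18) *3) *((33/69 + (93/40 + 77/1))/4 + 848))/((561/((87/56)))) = 8420701/2102016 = 4.01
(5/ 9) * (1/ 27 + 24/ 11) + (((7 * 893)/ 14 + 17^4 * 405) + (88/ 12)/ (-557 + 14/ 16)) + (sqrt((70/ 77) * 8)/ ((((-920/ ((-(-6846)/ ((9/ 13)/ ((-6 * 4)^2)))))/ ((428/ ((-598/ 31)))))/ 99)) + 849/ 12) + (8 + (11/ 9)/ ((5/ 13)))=2681807582147927/ 79281180 + 13079912832 * sqrt(55)/ 2645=70500723.59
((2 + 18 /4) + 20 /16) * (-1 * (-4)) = 31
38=38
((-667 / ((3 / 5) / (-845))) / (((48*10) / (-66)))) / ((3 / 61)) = -2626289.34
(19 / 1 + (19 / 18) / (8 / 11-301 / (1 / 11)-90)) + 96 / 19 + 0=307673107 / 12791826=24.05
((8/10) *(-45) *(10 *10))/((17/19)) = -68400/17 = -4023.53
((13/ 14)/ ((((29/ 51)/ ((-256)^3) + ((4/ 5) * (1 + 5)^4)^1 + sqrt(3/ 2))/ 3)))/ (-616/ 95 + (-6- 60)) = -17576943723492567574118400/ 474181478507552546606451784901 + 8476535360757694464000 * sqrt(6)/ 474181478507552546606451784901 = -0.00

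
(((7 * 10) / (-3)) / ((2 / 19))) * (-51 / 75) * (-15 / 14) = -161.50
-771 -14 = -785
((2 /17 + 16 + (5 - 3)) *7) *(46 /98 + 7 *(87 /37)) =1350448 /629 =2146.98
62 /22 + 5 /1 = 7.82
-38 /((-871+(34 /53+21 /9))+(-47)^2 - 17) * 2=-3021 /52628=-0.06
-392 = -392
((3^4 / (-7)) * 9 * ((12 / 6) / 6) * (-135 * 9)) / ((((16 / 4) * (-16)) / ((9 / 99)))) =-295245 / 4928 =-59.91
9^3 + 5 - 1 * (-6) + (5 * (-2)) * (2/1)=720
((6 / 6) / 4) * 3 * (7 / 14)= 3 / 8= 0.38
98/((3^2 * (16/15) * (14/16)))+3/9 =12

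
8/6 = 4/3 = 1.33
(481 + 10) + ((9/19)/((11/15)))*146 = 122329/209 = 585.31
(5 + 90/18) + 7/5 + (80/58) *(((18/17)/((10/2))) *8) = 33861/2465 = 13.74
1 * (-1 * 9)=-9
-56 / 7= -8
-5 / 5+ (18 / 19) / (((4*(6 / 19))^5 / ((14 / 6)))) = -414857 / 1327104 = -0.31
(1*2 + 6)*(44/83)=352/83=4.24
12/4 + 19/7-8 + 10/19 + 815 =108161/133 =813.24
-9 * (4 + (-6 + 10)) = -72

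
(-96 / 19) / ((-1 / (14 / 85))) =1344 / 1615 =0.83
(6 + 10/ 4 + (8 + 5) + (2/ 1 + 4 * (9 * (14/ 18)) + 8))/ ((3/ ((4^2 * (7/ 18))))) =3332/ 27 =123.41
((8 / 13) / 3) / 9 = 8 / 351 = 0.02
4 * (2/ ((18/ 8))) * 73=2336/ 9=259.56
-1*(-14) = 14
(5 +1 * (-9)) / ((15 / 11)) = -44 / 15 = -2.93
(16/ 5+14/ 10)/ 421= 23/ 2105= 0.01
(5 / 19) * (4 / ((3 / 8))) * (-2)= -320 / 57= -5.61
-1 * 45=-45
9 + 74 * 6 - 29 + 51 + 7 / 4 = 1907 / 4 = 476.75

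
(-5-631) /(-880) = 159 /220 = 0.72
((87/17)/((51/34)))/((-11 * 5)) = -58/935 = -0.06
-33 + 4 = -29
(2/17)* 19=38/17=2.24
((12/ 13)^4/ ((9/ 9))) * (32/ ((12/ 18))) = 995328/ 28561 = 34.85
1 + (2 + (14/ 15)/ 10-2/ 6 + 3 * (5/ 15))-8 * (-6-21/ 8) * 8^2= 110494/ 25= 4419.76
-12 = -12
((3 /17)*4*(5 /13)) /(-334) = -30 /36907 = -0.00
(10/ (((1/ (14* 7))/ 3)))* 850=2499000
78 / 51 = 26 / 17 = 1.53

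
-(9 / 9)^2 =-1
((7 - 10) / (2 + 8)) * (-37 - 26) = 189 / 10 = 18.90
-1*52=-52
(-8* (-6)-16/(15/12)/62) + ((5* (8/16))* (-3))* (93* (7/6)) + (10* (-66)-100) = -946093/620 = -1525.96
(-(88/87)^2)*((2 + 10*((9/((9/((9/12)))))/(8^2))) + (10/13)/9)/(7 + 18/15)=-19957135/72616986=-0.27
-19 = -19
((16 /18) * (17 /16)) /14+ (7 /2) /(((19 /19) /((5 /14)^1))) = 83 /63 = 1.32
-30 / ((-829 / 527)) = 15810 / 829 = 19.07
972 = 972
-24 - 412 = -436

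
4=4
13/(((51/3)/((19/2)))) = 247/34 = 7.26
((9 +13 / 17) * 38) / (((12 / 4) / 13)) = 82004 / 51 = 1607.92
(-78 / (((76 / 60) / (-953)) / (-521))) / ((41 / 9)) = -5228281890 / 779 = -6711530.03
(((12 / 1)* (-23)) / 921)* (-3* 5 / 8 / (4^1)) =345 / 2456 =0.14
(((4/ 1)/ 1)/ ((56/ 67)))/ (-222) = -67/ 3108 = -0.02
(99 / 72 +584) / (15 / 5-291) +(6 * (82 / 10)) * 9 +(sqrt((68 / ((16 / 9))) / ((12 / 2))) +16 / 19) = sqrt(102) / 4 +32219833 / 72960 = 444.13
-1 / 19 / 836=-1 / 15884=-0.00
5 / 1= 5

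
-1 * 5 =-5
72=72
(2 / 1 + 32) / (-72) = -17 / 36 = -0.47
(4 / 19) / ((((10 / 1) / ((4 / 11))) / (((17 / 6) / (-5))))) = -0.00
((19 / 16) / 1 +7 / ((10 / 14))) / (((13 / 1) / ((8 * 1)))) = 879 / 130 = 6.76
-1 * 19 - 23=-42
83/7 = 11.86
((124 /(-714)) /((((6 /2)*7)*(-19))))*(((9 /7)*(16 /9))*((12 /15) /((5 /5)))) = 3968 /4985505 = 0.00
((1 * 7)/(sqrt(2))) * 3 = 21 * sqrt(2)/2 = 14.85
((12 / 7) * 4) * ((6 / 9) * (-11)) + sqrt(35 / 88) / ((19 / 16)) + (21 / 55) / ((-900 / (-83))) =-5803933 / 115500 + 4 * sqrt(770) / 209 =-49.72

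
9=9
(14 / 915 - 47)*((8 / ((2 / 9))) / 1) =-515892 / 305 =-1691.45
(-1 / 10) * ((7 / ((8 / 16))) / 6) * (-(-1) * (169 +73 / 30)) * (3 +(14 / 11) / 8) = -5004139 / 39600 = -126.37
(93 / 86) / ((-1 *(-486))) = 31 / 13932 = 0.00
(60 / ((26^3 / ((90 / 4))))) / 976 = 675 / 8577088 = 0.00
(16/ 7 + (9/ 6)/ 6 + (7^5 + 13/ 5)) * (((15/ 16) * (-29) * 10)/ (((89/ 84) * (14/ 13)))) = -4005869.13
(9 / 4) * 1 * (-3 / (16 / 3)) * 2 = -81 / 32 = -2.53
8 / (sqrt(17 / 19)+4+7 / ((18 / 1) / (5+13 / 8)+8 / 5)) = 1.22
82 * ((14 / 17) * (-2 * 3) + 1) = -5494 / 17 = -323.18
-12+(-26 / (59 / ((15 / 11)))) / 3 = -7918 / 649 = -12.20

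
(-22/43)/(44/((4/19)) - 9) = -11/4300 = -0.00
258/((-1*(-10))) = 129/5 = 25.80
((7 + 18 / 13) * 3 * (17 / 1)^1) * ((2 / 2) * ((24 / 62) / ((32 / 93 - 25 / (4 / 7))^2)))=297784512 / 3389432917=0.09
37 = 37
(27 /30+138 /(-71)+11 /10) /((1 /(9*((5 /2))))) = 90 /71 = 1.27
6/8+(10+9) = 79/4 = 19.75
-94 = -94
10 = 10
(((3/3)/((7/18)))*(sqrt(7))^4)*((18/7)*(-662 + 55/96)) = -1714419/8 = -214302.38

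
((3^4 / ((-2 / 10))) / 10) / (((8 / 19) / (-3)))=4617 / 16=288.56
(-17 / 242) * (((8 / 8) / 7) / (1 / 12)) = -102 / 847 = -0.12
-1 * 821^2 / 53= -12717.75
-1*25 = -25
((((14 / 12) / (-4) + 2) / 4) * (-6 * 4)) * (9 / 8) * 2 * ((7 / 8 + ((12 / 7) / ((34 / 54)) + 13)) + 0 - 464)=157167063 / 15232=10318.22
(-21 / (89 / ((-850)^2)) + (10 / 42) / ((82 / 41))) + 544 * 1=-635211083 / 3738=-169933.41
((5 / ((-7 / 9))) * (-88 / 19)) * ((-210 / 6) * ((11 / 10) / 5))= -4356 / 19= -229.26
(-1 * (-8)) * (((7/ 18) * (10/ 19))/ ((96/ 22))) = 385/ 1026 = 0.38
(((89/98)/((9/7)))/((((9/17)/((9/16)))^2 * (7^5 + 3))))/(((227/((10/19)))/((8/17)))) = 1513/29232616896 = 0.00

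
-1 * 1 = -1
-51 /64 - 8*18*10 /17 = -93027 /1088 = -85.50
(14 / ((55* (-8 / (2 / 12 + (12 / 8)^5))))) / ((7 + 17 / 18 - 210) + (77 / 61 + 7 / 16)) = 190869 / 154873400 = 0.00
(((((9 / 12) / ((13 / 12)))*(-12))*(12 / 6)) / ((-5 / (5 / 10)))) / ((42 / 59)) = 2.33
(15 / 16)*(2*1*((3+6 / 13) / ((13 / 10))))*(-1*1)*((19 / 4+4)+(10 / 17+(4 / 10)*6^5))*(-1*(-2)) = -715979925 / 22984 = -31151.23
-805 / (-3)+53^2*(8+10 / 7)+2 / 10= 2809106 / 105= 26753.39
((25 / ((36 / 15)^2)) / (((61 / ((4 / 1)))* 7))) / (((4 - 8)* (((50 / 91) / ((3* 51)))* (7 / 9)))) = -49725 / 13664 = -3.64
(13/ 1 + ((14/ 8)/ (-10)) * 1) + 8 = 833/ 40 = 20.82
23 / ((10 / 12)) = 138 / 5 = 27.60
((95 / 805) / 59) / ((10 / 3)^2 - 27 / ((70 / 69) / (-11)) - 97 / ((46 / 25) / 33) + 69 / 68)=-58140 / 41704982549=-0.00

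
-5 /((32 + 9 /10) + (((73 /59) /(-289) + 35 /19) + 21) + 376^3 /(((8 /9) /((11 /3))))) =-16198450 /710380535818711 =-0.00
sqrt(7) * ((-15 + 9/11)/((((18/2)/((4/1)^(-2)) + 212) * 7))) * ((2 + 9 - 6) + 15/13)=-240 * sqrt(7)/6853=-0.09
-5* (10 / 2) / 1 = -25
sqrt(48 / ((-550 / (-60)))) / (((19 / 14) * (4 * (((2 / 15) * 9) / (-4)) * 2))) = -14 * sqrt(110) / 209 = -0.70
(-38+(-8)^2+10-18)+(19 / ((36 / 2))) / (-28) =17.96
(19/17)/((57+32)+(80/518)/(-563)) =2770523/220620441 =0.01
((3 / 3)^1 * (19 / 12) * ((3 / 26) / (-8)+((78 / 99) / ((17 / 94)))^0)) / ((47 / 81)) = 105165 / 39104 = 2.69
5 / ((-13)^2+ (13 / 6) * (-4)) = 15 / 481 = 0.03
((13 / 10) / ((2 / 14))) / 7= 13 / 10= 1.30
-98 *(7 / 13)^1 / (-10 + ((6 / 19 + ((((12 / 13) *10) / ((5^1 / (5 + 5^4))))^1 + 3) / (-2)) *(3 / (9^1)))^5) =1552442444408128 / 8134634586202082747794115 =0.00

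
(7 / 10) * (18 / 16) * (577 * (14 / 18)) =28273 / 80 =353.41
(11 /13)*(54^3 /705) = 577368 /3055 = 188.99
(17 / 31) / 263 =17 / 8153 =0.00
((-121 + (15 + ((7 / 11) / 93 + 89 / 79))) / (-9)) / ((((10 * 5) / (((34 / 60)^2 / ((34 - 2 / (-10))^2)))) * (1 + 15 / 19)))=72037517 / 2014913280600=0.00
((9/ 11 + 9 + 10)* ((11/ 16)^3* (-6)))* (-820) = 8111235/ 256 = 31684.51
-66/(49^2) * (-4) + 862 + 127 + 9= 2396462/2401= 998.11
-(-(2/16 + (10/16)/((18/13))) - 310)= 44723/144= 310.58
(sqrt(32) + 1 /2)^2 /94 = 2*sqrt(2) /47 + 129 /376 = 0.40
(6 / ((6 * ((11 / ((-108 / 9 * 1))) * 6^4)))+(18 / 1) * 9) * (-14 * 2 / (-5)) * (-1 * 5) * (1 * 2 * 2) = -5388740 / 297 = -18143.91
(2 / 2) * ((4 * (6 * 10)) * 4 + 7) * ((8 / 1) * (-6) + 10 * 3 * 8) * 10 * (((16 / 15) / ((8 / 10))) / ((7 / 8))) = 19804160 / 7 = 2829165.71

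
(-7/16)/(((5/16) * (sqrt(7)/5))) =-sqrt(7) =-2.65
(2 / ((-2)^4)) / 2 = 1 / 16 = 0.06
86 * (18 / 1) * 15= 23220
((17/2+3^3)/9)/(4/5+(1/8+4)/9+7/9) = 1420/733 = 1.94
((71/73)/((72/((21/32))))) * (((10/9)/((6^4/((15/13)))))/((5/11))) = 0.00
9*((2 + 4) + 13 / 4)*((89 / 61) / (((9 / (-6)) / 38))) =-187701 / 61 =-3077.07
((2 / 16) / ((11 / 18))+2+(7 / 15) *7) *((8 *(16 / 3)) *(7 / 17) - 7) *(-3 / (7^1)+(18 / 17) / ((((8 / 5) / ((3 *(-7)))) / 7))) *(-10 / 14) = 55981333 / 13872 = 4035.56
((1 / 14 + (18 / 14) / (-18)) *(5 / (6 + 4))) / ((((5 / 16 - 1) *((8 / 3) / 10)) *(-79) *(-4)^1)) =0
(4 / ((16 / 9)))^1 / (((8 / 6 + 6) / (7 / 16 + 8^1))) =3645 / 1408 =2.59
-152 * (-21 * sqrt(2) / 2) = 1596 * sqrt(2) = 2257.08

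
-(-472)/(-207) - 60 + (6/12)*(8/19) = -244120/3933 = -62.07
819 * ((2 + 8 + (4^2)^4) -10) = 53673984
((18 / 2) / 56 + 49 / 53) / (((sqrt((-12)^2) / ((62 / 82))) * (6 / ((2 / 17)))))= 99851 / 74473056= 0.00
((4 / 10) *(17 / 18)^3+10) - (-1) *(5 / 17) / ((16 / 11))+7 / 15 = 10911631 / 991440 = 11.01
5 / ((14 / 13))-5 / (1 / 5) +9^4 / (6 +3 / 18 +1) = 538869 / 602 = 895.13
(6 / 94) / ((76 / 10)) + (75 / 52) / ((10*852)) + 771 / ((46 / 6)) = 61012071479 / 606639904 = 100.57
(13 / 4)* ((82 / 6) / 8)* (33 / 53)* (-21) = -72.60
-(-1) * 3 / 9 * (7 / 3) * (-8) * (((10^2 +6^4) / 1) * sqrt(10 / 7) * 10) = -111680 * sqrt(70) / 9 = -103820.21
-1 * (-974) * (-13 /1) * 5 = -63310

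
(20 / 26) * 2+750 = 9770 / 13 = 751.54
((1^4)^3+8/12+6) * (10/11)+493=16499/33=499.97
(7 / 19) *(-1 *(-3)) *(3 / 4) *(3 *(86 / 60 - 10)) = -16191 / 760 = -21.30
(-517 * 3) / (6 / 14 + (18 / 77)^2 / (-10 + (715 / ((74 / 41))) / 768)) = -1652208253465 / 450399379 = -3668.32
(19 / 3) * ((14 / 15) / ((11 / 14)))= 7.52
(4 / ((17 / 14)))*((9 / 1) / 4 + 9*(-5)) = -2394 / 17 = -140.82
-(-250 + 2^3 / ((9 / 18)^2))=218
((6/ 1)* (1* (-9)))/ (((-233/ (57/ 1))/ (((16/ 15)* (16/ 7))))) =262656/ 8155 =32.21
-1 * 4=-4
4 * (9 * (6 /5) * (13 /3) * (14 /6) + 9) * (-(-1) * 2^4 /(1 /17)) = 643008 /5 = 128601.60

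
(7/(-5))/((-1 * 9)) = 7/45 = 0.16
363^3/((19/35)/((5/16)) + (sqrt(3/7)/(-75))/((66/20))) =1381153244625 *sqrt(21)/150961186 + 2078359402511700/75480593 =27576943.15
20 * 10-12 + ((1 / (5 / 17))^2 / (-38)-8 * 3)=155511 / 950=163.70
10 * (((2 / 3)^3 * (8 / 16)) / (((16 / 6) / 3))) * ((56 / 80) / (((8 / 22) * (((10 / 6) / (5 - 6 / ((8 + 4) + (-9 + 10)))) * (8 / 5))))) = 5.46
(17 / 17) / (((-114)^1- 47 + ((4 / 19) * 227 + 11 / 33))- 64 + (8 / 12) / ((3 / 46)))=-171 / 28498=-0.01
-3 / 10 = -0.30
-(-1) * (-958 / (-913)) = 958 / 913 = 1.05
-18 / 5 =-3.60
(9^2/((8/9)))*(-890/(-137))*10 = 1622025/274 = 5919.80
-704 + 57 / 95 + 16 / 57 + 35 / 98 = -2804021 / 3990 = -702.76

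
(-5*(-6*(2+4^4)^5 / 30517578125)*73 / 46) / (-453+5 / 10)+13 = 1150886518634491 / 127044677734375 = 9.06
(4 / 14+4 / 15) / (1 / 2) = 116 / 105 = 1.10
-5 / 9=-0.56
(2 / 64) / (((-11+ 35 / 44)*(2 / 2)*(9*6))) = -11 / 193968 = -0.00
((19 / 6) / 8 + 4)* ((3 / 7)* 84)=633 / 4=158.25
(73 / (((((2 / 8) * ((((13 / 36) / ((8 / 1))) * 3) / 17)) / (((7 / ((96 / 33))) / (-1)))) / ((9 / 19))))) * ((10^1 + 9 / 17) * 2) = -217330344 / 247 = -879879.94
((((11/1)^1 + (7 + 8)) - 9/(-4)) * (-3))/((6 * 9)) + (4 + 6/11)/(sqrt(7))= -113/72 + 50 * sqrt(7)/77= 0.15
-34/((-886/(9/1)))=153/443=0.35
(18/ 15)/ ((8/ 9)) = 27/ 20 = 1.35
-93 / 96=-31 / 32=-0.97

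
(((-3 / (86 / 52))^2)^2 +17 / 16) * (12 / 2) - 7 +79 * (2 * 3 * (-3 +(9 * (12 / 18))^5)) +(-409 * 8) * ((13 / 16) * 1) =100698946505031 / 27350408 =3681807.84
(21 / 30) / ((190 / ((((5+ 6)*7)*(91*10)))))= 49049 / 190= 258.15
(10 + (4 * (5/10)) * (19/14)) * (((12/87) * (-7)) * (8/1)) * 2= -5696/29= -196.41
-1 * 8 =-8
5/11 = 0.45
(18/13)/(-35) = -18/455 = -0.04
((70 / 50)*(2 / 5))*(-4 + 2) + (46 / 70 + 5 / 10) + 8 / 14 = 213 / 350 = 0.61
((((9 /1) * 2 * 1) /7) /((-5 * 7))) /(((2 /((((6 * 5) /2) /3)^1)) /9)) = -81 /49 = -1.65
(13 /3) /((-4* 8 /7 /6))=-91 /16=-5.69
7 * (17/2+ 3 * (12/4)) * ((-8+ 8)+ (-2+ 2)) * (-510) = 0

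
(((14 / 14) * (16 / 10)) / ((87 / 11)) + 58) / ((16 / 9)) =37977 / 1160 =32.74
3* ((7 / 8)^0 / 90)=1 / 30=0.03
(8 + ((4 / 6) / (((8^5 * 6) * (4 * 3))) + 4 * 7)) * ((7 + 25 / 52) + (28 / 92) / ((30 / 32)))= 3567994511513 / 12697731072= 280.99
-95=-95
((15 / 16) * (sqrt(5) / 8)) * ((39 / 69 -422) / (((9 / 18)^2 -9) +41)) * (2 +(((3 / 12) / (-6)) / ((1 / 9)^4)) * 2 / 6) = 1502415 * sqrt(5) / 11008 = 305.19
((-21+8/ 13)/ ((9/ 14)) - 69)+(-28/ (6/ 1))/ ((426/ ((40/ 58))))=-24263017/ 240903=-100.72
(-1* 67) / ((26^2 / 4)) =-0.40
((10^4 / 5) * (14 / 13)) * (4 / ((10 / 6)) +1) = 95200 / 13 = 7323.08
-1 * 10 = -10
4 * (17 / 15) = 68 / 15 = 4.53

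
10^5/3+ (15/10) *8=100036/3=33345.33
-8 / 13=-0.62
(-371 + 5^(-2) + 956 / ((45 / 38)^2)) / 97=125854 / 39285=3.20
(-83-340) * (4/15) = -564/5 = -112.80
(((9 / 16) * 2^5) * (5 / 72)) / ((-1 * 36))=-5 / 144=-0.03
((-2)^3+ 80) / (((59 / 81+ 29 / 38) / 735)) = 162887760 / 4591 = 35479.80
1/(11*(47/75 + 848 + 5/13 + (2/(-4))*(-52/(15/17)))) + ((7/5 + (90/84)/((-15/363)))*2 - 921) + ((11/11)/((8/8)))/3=-959324369621/989275980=-969.72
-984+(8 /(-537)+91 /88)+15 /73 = -3390268253 /3449688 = -982.78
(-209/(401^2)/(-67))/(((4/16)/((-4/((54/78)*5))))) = -43472/484815015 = -0.00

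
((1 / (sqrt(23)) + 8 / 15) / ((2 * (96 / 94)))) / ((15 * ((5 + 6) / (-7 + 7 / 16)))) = -329 / 31680- 329 * sqrt(23) / 388608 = -0.01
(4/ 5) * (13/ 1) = 52/ 5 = 10.40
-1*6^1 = -6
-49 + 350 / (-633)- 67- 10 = -80108 / 633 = -126.55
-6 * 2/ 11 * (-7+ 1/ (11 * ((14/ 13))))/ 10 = 639/ 847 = 0.75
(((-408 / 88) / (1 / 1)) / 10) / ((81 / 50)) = -85 / 297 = -0.29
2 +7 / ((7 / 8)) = 10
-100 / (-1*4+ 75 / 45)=300 / 7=42.86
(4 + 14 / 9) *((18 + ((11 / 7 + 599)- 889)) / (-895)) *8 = 50480 / 3759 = 13.43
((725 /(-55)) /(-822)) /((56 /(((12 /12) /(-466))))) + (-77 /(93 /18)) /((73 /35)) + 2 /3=-3459489010631 /533977552416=-6.48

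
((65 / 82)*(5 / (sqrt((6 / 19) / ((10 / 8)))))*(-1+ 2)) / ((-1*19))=-325*sqrt(570) / 18696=-0.42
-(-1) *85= 85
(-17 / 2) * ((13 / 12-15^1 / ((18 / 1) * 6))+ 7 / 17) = -415 / 36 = -11.53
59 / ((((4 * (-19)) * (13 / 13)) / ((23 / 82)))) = -1357 / 6232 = -0.22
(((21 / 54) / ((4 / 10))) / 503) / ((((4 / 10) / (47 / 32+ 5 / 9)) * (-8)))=-102025 / 83441664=-0.00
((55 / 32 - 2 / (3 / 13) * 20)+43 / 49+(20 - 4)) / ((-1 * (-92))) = -727883 / 432768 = -1.68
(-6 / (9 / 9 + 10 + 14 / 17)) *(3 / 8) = -51 / 268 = -0.19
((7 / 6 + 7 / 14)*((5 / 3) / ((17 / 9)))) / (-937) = -25 / 15929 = -0.00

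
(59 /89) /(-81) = -59 /7209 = -0.01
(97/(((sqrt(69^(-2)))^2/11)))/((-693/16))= -821008/7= -117286.86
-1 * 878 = -878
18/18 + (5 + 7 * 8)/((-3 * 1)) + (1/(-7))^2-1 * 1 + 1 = -2839/147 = -19.31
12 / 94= 6 / 47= 0.13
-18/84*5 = -1.07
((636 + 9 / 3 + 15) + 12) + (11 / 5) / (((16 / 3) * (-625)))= 33299967 / 50000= 666.00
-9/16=-0.56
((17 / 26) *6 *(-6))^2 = 93636 / 169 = 554.06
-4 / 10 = -2 / 5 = -0.40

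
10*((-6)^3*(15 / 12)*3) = -8100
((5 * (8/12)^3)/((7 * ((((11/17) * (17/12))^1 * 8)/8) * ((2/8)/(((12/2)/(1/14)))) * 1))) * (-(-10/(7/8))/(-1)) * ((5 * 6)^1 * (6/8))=-1536000/77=-19948.05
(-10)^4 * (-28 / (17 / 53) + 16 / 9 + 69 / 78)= -1683325000 / 1989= -846317.24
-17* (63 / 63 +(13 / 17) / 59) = -1016 / 59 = -17.22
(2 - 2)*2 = 0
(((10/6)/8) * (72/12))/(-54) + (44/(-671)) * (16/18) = -1073/13176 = -0.08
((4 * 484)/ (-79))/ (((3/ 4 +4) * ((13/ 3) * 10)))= -11616/ 97565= -0.12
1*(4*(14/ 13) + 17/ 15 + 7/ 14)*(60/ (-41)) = -4634/ 533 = -8.69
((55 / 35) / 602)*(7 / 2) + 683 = 822343 / 1204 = 683.01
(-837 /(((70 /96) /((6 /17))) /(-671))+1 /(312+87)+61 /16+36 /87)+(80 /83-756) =354087230696569 /1306134480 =271095.54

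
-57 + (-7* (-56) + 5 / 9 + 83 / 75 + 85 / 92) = 6988033 / 20700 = 337.59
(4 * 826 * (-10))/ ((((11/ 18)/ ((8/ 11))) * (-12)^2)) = -33040/ 121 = -273.06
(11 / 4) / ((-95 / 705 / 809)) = -1254759 / 76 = -16509.99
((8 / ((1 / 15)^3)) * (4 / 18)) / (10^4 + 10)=600 / 1001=0.60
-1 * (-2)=2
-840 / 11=-76.36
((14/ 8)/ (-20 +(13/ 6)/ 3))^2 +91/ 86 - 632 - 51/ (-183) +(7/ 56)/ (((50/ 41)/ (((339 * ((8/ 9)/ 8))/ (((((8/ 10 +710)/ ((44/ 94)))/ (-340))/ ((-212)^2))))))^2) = 957719809232043427999239789089/ 79310431444248155772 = 12075584406.64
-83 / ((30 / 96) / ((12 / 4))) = -3984 / 5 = -796.80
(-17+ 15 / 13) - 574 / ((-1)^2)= -7668 / 13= -589.85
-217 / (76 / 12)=-651 / 19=-34.26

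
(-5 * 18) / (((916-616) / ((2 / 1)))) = -3 / 5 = -0.60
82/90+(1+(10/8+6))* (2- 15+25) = 4496/45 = 99.91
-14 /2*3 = -21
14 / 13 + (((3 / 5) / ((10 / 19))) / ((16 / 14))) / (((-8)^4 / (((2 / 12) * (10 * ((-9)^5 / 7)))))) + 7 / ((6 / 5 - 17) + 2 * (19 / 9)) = -6550590343 / 2219376640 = -2.95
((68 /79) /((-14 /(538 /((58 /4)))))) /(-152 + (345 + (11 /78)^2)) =-222577056 /18832778321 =-0.01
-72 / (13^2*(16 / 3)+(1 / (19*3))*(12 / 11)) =-11286 / 141287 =-0.08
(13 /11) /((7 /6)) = 78 /77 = 1.01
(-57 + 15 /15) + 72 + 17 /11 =193 /11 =17.55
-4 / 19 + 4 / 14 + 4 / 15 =682 / 1995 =0.34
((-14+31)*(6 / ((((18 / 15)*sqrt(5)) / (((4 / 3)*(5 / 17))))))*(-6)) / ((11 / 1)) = -40*sqrt(5) / 11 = -8.13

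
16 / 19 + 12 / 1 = 244 / 19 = 12.84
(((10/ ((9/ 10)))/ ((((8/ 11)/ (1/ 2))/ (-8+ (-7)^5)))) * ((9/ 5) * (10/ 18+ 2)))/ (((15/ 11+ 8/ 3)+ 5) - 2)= -77993575/ 928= -84044.80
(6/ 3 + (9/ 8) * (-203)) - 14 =-1923/ 8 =-240.38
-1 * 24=-24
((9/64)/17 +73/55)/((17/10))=79919/101728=0.79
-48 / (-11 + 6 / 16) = 384 / 85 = 4.52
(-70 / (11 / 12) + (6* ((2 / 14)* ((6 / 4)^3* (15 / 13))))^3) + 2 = -19721201867 / 530513984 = -37.17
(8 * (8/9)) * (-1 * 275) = -17600/9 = -1955.56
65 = 65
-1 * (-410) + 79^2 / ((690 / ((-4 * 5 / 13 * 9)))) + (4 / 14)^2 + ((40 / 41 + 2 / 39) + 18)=547597844 / 1802073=303.87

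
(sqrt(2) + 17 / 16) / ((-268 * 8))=-sqrt(2) / 2144 - 17 / 34304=-0.00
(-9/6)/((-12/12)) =3/2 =1.50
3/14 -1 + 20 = 19.21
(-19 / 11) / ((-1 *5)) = 19 / 55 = 0.35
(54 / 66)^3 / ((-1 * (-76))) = 729 / 101156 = 0.01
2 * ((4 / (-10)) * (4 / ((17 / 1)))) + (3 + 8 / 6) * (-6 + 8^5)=36201962 / 255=141968.48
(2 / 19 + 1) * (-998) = -1103.05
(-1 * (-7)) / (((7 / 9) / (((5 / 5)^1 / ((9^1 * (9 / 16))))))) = 16 / 9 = 1.78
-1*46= -46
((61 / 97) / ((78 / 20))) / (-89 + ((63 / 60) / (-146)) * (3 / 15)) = -8906000 / 4915709643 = -0.00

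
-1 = -1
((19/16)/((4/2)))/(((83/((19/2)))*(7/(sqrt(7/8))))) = 361*sqrt(14)/148736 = 0.01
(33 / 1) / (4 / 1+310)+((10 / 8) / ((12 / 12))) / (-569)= 36769 / 357332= 0.10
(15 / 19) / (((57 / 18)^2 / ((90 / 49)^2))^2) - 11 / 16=-136609063504289 / 228387487860784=-0.60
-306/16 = -153/8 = -19.12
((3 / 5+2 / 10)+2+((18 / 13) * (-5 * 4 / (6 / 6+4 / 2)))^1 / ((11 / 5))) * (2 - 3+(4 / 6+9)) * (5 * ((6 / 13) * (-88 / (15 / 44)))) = 1405184 / 195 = 7206.07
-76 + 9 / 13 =-979 / 13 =-75.31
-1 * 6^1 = -6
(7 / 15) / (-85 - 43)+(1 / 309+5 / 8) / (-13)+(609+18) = 1611808147 / 2570880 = 626.95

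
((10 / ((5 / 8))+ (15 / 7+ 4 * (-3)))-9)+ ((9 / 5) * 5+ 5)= 78 / 7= 11.14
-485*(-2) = 970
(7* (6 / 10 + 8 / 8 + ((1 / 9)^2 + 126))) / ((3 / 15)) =361781 / 81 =4466.43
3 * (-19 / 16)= -57 / 16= -3.56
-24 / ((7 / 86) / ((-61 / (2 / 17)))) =1070184 / 7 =152883.43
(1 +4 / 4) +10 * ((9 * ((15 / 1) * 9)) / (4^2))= 6091 / 8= 761.38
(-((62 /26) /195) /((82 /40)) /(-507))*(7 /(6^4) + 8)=321625 /3414638916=0.00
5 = 5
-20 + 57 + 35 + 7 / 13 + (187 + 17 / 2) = 268.04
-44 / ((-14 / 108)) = 2376 / 7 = 339.43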